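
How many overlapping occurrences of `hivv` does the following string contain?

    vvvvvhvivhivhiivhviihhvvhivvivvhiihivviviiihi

Sliding a length-4 window over the 45 characters (42 positions):
  position 25–28: hivv
  position 35–38: hivv

2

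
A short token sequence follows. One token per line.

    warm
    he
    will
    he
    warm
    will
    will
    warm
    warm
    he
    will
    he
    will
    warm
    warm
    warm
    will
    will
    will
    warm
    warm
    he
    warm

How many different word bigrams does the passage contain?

8

23 tokens → 22 bigram windows in total.
Repeated bigrams (each contributes count−1 duplicates):
  warm warm: 4
  he will: 3
  warm he: 3
  will warm: 3
  will will: 3
  he warm: 2
  warm will: 2
  will he: 2
14 duplicate windows → 22 − 14 = 8 distinct.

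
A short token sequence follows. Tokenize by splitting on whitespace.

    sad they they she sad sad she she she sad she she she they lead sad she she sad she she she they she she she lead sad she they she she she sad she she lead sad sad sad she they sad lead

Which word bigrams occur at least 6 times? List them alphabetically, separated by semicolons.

Bigram counts meeting the condition (at least 6 times):
  sad she: 7
  she she: 12

sad she; she she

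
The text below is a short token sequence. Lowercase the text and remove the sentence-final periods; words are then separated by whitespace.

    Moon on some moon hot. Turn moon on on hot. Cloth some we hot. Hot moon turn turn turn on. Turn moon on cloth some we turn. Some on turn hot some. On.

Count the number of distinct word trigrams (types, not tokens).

33 tokens → 31 trigram windows in total.
Repeated trigrams (each contributes count−1 duplicates):
  cloth some we: 2
  turn moon on: 2
2 duplicate windows → 31 − 2 = 29 distinct.

29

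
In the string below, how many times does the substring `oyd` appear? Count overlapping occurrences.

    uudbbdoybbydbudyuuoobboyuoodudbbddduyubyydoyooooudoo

0

Sliding a length-3 window over the 52 characters (50 positions):
  (no match at any position)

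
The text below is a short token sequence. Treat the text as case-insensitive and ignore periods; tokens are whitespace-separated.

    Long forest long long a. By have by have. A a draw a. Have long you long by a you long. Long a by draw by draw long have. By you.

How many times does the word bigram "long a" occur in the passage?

Scanning the 30 overlapping bigram windows for "long a":
  position 4–5: long a
  position 22–23: long a

2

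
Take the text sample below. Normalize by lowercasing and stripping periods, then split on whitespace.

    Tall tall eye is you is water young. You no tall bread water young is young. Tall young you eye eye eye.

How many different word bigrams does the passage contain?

18

22 tokens → 21 bigram windows in total.
Repeated bigrams (each contributes count−1 duplicates):
  eye eye: 2
  water young: 2
  young you: 2
3 duplicate windows → 21 − 3 = 18 distinct.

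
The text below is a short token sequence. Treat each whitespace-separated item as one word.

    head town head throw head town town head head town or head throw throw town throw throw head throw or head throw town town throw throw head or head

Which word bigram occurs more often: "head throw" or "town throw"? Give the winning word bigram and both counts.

"head throw": 4 occurrences
"town throw": 2 occurrences

"head throw" (4 vs 2)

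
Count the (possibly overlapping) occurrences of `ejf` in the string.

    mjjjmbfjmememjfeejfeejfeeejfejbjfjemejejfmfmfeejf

Sliding a length-3 window over the 49 characters (47 positions):
  position 17–19: ejf
  position 21–23: ejf
  position 26–28: ejf
  position 39–41: ejf
  position 47–49: ejf

5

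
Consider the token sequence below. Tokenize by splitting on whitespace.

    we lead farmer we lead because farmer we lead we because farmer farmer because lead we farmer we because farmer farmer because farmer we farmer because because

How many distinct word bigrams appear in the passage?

27 tokens → 26 bigram windows in total.
Repeated bigrams (each contributes count−1 duplicates):
  because farmer: 4
  farmer we: 4
  farmer because: 3
  we lead: 3
  farmer farmer: 2
  lead we: 2
  we because: 2
  we farmer: 2
14 duplicate windows → 26 − 14 = 12 distinct.

12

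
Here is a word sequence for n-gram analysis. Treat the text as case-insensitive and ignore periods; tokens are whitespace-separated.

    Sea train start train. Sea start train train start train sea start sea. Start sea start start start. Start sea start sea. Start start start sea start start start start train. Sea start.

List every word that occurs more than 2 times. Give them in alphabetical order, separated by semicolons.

Unigram counts meeting the condition (more than 2 times):
  sea: 9
  start: 18
  train: 6

sea; start; train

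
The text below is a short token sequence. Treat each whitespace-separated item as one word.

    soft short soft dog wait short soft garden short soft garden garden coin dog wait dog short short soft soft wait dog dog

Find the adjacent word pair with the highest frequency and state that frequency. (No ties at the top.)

Bigram frequencies (highest first):
  short soft: 4
  dog wait: 2
  soft garden: 2
  wait dog: 2
  soft short: 1
  soft dog: 1
  … (10 more, each ≤ 1)

"short soft", 4 times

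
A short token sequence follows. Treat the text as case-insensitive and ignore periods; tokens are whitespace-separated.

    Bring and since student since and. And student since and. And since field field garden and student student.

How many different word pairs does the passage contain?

18 tokens → 17 bigram windows in total.
Repeated bigrams (each contributes count−1 duplicates):
  and and: 2
  and since: 2
  and student: 2
  since and: 2
  student since: 2
5 duplicate windows → 17 − 5 = 12 distinct.

12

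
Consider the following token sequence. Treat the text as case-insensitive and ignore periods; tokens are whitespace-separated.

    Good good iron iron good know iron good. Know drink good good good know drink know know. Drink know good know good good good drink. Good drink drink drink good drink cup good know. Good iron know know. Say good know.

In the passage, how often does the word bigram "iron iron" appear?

Scanning the 40 overlapping bigram windows for "iron iron":
  position 3–4: iron iron

1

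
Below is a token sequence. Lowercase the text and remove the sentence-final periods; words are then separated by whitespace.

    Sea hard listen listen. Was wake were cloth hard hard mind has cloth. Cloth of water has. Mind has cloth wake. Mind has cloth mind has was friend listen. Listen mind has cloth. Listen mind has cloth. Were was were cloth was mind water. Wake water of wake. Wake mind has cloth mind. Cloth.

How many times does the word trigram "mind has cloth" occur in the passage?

Scanning the 52 overlapping trigram windows for "mind has cloth":
  position 11–13: mind has cloth
  position 18–20: mind has cloth
  position 22–24: mind has cloth
  position 31–33: mind has cloth
  position 35–37: mind has cloth
  position 50–52: mind has cloth

6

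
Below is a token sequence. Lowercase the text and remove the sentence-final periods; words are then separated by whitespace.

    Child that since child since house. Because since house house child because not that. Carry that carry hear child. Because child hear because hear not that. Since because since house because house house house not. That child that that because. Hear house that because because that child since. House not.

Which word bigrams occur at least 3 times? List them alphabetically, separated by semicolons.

Bigram counts meeting the condition (at least 3 times):
  house house: 3
  not that: 3
  since house: 4

house house; not that; since house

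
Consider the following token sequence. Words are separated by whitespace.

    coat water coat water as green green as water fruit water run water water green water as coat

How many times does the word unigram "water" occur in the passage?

Scanning the 18 tokens for "water":
  position 2: water
  position 4: water
  position 9: water
  position 11: water
  position 13: water
  position 14: water
  position 16: water

7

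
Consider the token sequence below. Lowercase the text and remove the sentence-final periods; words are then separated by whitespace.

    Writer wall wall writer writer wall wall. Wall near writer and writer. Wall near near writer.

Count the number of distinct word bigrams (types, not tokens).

16 tokens → 15 bigram windows in total.
Repeated bigrams (each contributes count−1 duplicates):
  wall wall: 3
  writer wall: 3
  near writer: 2
  wall near: 2
6 duplicate windows → 15 − 6 = 9 distinct.

9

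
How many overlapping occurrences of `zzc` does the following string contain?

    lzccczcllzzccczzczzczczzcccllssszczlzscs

4

Sliding a length-3 window over the 40 characters (38 positions):
  position 10–12: zzc
  position 15–17: zzc
  position 18–20: zzc
  position 23–25: zzc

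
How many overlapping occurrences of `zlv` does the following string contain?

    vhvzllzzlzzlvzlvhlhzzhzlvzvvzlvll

Sliding a length-3 window over the 33 characters (31 positions):
  position 11–13: zlv
  position 14–16: zlv
  position 23–25: zlv
  position 29–31: zlv

4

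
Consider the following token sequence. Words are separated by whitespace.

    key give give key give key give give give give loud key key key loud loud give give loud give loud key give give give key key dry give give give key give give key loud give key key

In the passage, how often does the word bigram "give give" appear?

Scanning the 38 overlapping bigram windows for "give give":
  position 2–3: give give
  position 7–8: give give
  position 8–9: give give
  position 9–10: give give
  position 17–18: give give
  position 23–24: give give
  position 24–25: give give
  position 29–30: give give
  position 30–31: give give
  position 33–34: give give

10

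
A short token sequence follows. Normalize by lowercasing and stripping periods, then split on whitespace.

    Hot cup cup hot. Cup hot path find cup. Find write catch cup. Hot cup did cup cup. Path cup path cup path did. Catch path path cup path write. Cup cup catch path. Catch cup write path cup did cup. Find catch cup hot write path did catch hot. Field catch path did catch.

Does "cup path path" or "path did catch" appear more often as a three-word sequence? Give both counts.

"path did catch" (3 vs 0)

"cup path path": 0 occurrences
"path did catch": 3 occurrences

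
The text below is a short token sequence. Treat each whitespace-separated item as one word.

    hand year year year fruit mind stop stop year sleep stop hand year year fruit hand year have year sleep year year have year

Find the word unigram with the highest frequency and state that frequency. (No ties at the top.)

"year", 11 times

Unigram frequencies (highest first):
  year: 11
  hand: 3
  stop: 3
  fruit: 2
  sleep: 2
  have: 2
  … (1 more, each ≤ 1)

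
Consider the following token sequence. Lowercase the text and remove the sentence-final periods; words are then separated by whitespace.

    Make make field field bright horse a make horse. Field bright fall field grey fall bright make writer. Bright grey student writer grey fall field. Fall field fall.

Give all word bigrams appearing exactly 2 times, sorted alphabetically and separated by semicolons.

Bigram counts meeting the condition (exactly 2 times):
  field bright: 2
  field fall: 2
  grey fall: 2

field bright; field fall; grey fall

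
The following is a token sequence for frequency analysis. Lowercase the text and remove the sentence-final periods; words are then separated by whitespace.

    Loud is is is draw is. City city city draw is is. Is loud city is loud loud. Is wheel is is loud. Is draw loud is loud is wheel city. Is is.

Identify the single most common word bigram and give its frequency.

Bigram frequencies (highest first):
  is is: 6
  loud is: 5
  is loud: 4
  is draw: 2
  draw is: 2
  city city: 2
  … (9 more, each ≤ 2)

"is is", 6 times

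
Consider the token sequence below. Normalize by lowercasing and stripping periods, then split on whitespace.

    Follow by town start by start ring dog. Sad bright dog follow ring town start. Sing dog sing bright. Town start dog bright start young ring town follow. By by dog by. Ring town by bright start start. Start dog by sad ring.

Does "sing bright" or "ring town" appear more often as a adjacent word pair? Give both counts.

"sing bright": 1 occurrence
"ring town": 3 occurrences

"ring town" (3 vs 1)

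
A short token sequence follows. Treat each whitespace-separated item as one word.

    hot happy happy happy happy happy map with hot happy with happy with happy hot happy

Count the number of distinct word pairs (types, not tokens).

16 tokens → 15 bigram windows in total.
Repeated bigrams (each contributes count−1 duplicates):
  happy happy: 4
  hot happy: 3
  happy with: 2
  with happy: 2
7 duplicate windows → 15 − 7 = 8 distinct.

8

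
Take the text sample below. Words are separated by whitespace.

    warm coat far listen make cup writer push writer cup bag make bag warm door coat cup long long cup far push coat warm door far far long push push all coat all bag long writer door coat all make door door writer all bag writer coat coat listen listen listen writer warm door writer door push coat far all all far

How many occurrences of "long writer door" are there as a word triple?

Scanning the 60 overlapping trigram windows for "long writer door":
  position 35–37: long writer door

1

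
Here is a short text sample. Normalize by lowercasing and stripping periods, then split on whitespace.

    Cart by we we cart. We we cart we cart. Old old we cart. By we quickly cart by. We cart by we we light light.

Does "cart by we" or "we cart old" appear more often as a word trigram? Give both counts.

"cart by we": 4 occurrences
"we cart old": 1 occurrence

"cart by we" (4 vs 1)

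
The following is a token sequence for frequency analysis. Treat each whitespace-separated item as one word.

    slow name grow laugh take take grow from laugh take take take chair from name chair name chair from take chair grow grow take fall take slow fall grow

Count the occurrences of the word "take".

Scanning the 29 tokens for "take":
  position 5: take
  position 6: take
  position 10: take
  position 11: take
  position 12: take
  position 20: take
  position 24: take
  position 26: take

8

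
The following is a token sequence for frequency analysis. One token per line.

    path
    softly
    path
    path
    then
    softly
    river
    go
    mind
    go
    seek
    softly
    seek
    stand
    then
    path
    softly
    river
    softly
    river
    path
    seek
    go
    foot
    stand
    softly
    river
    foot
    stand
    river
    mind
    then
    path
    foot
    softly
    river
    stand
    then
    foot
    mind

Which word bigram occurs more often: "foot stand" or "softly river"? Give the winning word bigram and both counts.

"foot stand": 2 occurrences
"softly river": 5 occurrences

"softly river" (5 vs 2)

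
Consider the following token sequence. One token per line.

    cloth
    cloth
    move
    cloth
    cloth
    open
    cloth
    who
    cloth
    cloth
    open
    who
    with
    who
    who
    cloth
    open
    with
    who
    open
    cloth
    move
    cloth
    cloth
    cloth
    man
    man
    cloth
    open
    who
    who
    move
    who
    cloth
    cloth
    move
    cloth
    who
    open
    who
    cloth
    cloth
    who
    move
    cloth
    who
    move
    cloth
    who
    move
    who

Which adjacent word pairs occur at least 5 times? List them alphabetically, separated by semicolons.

Bigram counts meeting the condition (at least 5 times):
  cloth cloth: 7
  cloth who: 5
  move cloth: 5

cloth cloth; cloth who; move cloth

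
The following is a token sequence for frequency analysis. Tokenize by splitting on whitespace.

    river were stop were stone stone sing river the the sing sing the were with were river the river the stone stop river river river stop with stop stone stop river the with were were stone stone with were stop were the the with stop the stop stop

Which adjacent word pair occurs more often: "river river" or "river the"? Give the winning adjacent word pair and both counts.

"river river": 2 occurrences
"river the": 4 occurrences

"river the" (4 vs 2)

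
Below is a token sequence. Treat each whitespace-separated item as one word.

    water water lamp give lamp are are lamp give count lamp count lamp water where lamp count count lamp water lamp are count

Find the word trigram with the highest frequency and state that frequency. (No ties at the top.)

"count lamp water", 2 times

Trigram frequencies (highest first):
  count lamp water: 2
  water water lamp: 1
  water lamp give: 1
  lamp give lamp: 1
  give lamp are: 1
  lamp are are: 1
  … (14 more, each ≤ 1)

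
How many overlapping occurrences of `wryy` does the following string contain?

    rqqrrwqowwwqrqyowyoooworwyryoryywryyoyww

Sliding a length-4 window over the 40 characters (37 positions):
  position 33–36: wryy

1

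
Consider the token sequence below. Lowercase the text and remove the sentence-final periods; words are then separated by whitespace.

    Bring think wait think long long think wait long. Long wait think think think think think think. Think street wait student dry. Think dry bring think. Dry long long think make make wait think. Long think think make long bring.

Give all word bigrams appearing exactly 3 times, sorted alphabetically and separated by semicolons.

long long; long think; wait think

Bigram counts meeting the condition (exactly 3 times):
  long long: 3
  long think: 3
  wait think: 3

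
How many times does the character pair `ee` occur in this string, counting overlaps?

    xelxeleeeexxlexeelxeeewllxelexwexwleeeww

8

Sliding a length-2 window over the 40 characters (39 positions):
  position 7–8: ee
  position 8–9: ee
  position 9–10: ee
  position 16–17: ee
  position 20–21: ee
  position 21–22: ee
  position 36–37: ee
  position 37–38: ee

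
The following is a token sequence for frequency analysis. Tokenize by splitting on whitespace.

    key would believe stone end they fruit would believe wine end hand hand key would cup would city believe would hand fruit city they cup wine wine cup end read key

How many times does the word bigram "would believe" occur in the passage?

2

Scanning the 30 overlapping bigram windows for "would believe":
  position 2–3: would believe
  position 8–9: would believe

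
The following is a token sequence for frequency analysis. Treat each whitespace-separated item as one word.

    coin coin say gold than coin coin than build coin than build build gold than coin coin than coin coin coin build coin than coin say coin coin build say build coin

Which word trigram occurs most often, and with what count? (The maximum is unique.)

Trigram frequencies (highest first):
  than coin coin: 3
  gold than coin: 2
  coin coin than: 2
  coin than build: 2
  build coin than: 2
  coin than coin: 2
  … (16 more, each ≤ 2)

"than coin coin", 3 times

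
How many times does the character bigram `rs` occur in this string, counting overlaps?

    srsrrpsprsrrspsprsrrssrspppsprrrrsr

Sliding a length-2 window over the 35 characters (34 positions):
  position 2–3: rs
  position 9–10: rs
  position 12–13: rs
  position 17–18: rs
  position 20–21: rs
  position 23–24: rs
  position 33–34: rs

7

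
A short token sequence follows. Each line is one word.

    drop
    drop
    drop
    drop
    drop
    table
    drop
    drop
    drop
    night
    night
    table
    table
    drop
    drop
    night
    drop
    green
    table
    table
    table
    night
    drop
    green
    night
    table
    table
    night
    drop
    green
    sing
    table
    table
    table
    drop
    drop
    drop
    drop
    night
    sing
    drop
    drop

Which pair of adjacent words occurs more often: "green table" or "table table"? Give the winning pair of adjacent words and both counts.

"table table" (6 vs 1)

"green table": 1 occurrence
"table table": 6 occurrences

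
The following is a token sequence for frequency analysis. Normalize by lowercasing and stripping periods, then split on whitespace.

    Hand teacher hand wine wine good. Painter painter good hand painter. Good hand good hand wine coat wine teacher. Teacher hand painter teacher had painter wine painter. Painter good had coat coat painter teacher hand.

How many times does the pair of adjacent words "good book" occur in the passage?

0

Scanning the 34 overlapping bigram windows for "good book":
  (none found)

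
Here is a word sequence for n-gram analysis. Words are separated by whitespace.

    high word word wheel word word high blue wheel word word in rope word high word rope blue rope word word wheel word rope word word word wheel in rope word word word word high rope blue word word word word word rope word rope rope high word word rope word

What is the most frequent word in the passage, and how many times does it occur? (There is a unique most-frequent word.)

"word", 27 times

Unigram frequencies (highest first):
  word: 27
  rope: 10
  high: 5
  wheel: 4
  blue: 3
  in: 2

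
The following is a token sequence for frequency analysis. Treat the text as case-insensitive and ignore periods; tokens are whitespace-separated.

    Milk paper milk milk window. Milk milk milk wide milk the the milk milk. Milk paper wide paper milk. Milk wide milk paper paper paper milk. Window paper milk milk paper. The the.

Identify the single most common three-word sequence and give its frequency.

"paper milk milk", 3 times

Trigram frequencies (highest first):
  paper milk milk: 3
  milk milk milk: 2
  milk milk wide: 2
  milk wide milk: 2
  milk milk paper: 2
  milk paper milk: 1
  … (19 more, each ≤ 1)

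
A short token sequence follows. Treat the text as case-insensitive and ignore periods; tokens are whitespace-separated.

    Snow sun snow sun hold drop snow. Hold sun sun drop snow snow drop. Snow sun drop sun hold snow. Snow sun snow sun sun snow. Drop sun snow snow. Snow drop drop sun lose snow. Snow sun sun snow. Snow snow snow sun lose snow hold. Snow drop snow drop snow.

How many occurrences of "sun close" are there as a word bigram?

0

Scanning the 51 overlapping bigram windows for "sun close":
  (none found)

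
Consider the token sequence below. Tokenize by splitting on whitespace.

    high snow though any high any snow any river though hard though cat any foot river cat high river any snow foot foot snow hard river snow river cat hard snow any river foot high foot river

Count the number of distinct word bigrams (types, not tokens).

31

37 tokens → 36 bigram windows in total.
Repeated bigrams (each contributes count−1 duplicates):
  any river: 2
  any snow: 2
  foot river: 2
  river cat: 2
  snow any: 2
5 duplicate windows → 36 − 5 = 31 distinct.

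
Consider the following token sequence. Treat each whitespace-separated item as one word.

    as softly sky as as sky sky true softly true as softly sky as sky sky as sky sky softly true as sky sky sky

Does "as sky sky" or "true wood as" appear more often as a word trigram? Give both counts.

"as sky sky" (4 vs 0)

"as sky sky": 4 occurrences
"true wood as": 0 occurrences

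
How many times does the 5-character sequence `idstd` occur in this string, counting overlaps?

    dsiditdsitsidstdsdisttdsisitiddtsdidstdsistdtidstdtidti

3

Sliding a length-5 window over the 55 characters (51 positions):
  position 12–16: idstd
  position 35–39: idstd
  position 46–50: idstd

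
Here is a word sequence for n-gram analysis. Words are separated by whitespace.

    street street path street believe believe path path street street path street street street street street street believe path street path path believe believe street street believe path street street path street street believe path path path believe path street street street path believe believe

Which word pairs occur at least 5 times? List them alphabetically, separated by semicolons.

Bigram counts meeting the condition (at least 5 times):
  believe path: 5
  path street: 7
  street path: 5
  street street: 12

believe path; path street; street path; street street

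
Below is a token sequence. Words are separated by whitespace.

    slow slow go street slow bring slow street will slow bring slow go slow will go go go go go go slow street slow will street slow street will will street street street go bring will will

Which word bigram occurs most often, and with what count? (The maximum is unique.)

Bigram frequencies (highest first):
  go go: 5
  street slow: 3
  slow street: 3
  slow go: 2
  slow bring: 2
  bring slow: 2
  … (13 more, each ≤ 2)

"go go", 5 times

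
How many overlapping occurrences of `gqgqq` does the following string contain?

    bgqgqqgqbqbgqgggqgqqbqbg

2

Sliding a length-5 window over the 24 characters (20 positions):
  position 2–6: gqgqq
  position 16–20: gqgqq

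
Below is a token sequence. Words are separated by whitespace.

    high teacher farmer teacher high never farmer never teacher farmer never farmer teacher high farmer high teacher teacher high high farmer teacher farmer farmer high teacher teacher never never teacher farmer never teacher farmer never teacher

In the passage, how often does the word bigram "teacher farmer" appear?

Scanning the 35 overlapping bigram windows for "teacher farmer":
  position 2–3: teacher farmer
  position 9–10: teacher farmer
  position 22–23: teacher farmer
  position 30–31: teacher farmer
  position 33–34: teacher farmer

5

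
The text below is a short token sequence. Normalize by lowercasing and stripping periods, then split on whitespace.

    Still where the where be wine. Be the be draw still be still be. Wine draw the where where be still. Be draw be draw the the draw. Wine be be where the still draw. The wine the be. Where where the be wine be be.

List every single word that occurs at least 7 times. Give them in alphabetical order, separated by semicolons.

Unigram counts meeting the condition (at least 7 times):
  be: 14
  the: 9
  where: 7

be; the; where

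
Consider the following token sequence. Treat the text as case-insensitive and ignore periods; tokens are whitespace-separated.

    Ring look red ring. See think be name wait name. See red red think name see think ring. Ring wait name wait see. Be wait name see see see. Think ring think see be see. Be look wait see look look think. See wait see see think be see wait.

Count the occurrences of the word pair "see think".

4

Scanning the 49 overlapping bigram windows for "see think":
  position 5–6: see think
  position 16–17: see think
  position 29–30: see think
  position 46–47: see think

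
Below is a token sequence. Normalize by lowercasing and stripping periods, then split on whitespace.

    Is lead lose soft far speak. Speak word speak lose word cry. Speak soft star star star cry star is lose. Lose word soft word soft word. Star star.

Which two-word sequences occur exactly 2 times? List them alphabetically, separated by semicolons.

lose word; soft word; word soft

Bigram counts meeting the condition (exactly 2 times):
  lose word: 2
  soft word: 2
  word soft: 2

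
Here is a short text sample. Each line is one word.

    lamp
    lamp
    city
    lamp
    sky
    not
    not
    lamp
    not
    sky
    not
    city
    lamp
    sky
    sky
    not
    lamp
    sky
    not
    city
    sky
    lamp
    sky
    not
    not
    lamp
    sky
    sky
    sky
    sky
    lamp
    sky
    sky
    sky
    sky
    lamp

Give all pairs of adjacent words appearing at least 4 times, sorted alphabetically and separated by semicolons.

Bigram counts meeting the condition (at least 4 times):
  lamp sky: 6
  sky not: 5
  sky sky: 7

lamp sky; sky not; sky sky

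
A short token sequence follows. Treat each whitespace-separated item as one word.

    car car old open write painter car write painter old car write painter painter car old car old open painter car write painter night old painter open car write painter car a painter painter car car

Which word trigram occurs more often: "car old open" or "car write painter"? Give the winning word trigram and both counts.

"car old open": 2 occurrences
"car write painter": 4 occurrences

"car write painter" (4 vs 2)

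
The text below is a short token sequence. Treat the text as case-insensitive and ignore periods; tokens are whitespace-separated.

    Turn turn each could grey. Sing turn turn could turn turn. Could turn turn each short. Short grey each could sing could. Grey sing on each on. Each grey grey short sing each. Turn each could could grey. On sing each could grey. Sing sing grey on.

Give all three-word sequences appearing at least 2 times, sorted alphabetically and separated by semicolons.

could grey sing; could turn turn; each could grey; turn could turn; turn each could; turn turn could; turn turn each

Trigram counts meeting the condition (at least 2 times):
  could grey sing: 3
  could turn turn: 2
  each could grey: 2
  turn could turn: 2
  turn each could: 2
  turn turn could: 2
  turn turn each: 2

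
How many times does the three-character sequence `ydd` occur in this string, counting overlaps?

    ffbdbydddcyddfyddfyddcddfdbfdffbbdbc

Sliding a length-3 window over the 36 characters (34 positions):
  position 6–8: ydd
  position 11–13: ydd
  position 15–17: ydd
  position 19–21: ydd

4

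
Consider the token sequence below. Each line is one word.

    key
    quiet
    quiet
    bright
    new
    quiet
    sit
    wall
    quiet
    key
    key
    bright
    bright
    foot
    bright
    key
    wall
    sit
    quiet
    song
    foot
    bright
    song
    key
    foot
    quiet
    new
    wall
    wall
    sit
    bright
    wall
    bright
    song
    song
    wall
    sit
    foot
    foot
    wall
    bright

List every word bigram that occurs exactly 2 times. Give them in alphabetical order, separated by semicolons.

Bigram counts meeting the condition (exactly 2 times):
  bright song: 2
  foot bright: 2
  wall bright: 2

bright song; foot bright; wall bright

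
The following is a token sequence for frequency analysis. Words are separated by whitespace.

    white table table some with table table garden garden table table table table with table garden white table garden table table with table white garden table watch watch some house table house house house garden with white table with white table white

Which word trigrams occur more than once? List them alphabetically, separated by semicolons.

Trigram counts meeting the condition (more than once):
  garden table table: 2
  table table table: 2
  table table with: 2
  table with table: 2
  with white table: 2

garden table table; table table table; table table with; table with table; with white table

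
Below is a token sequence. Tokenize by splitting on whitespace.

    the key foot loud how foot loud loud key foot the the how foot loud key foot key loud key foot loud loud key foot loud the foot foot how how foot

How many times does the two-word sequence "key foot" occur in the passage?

Scanning the 31 overlapping bigram windows for "key foot":
  position 2–3: key foot
  position 9–10: key foot
  position 16–17: key foot
  position 20–21: key foot
  position 24–25: key foot

5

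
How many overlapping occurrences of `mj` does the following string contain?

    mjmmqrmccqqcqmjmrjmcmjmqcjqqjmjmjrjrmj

6

Sliding a length-2 window over the 38 characters (37 positions):
  position 1–2: mj
  position 14–15: mj
  position 21–22: mj
  position 30–31: mj
  position 32–33: mj
  position 37–38: mj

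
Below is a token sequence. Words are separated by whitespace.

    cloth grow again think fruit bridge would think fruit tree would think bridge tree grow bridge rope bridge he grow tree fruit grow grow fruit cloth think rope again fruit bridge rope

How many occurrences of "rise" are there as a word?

0

Scanning the 32 tokens for "rise":
  (none found)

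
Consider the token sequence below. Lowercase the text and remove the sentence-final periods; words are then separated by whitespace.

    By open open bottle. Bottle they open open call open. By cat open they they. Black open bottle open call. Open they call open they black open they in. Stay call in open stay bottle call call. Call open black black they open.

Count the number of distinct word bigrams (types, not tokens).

29

43 tokens → 42 bigram windows in total.
Repeated bigrams (each contributes count−1 duplicates):
  call open: 4
  open they: 4
  black open: 2
  call call: 2
  open bottle: 2
  open call: 2
  open open: 2
  they black: 2
  … (1 more repeated)
13 duplicate windows → 42 − 13 = 29 distinct.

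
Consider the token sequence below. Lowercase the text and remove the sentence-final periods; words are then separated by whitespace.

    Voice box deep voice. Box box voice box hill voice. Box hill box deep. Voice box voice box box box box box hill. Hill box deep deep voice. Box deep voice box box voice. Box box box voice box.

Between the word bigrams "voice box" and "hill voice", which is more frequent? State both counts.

"voice box": 10 occurrences
"hill voice": 1 occurrence

"voice box" (10 vs 1)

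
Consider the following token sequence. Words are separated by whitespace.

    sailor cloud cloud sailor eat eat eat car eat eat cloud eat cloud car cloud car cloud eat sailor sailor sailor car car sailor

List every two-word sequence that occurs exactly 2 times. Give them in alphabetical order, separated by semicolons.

Bigram counts meeting the condition (exactly 2 times):
  car cloud: 2
  cloud car: 2
  cloud eat: 2
  eat cloud: 2
  sailor sailor: 2

car cloud; cloud car; cloud eat; eat cloud; sailor sailor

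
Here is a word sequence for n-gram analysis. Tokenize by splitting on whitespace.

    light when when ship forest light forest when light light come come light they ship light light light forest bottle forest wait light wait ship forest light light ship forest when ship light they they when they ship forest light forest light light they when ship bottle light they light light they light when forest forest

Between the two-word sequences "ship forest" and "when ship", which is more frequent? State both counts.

"ship forest" (4 vs 3)

"ship forest": 4 occurrences
"when ship": 3 occurrences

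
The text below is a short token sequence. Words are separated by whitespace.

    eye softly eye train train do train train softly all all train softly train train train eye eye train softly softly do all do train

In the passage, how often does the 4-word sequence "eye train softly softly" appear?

1

Scanning the 22 overlapping 4-gram windows for "eye train softly softly":
  position 18–21: eye train softly softly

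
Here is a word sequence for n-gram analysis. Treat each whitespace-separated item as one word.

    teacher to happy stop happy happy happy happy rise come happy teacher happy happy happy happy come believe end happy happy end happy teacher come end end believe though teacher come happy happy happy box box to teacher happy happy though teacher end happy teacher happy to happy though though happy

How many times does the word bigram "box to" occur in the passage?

Scanning the 50 overlapping bigram windows for "box to":
  position 36–37: box to

1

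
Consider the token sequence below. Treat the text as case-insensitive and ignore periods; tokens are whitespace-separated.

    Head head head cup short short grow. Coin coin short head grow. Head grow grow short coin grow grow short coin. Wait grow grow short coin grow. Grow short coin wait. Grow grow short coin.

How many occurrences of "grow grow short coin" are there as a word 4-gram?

Scanning the 32 overlapping 4-gram windows for "grow grow short coin":
  position 14–17: grow grow short coin
  position 18–21: grow grow short coin
  position 23–26: grow grow short coin
  position 27–30: grow grow short coin
  position 32–35: grow grow short coin

5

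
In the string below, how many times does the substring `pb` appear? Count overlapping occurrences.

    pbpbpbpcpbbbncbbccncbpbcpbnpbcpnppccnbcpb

8

Sliding a length-2 window over the 41 characters (40 positions):
  position 1–2: pb
  position 3–4: pb
  position 5–6: pb
  position 9–10: pb
  position 22–23: pb
  position 25–26: pb
  position 28–29: pb
  position 40–41: pb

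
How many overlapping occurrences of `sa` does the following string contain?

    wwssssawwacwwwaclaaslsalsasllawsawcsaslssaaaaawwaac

6

Sliding a length-2 window over the 51 characters (50 positions):
  position 6–7: sa
  position 22–23: sa
  position 25–26: sa
  position 32–33: sa
  position 36–37: sa
  position 41–42: sa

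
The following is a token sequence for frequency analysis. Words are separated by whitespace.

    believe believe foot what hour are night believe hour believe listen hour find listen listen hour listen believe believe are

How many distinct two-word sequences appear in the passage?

17

20 tokens → 19 bigram windows in total.
Repeated bigrams (each contributes count−1 duplicates):
  believe believe: 2
  listen hour: 2
2 duplicate windows → 19 − 2 = 17 distinct.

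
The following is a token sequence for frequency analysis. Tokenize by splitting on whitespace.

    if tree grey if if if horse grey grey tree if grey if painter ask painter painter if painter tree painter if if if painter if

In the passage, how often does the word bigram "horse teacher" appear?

Scanning the 25 overlapping bigram windows for "horse teacher":
  (none found)

0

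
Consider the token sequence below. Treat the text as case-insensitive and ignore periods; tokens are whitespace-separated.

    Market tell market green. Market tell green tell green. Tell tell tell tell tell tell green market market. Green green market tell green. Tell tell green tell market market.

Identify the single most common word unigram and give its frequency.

Unigram frequencies (highest first):
  tell: 13
  market: 8
  green: 8

"tell", 13 times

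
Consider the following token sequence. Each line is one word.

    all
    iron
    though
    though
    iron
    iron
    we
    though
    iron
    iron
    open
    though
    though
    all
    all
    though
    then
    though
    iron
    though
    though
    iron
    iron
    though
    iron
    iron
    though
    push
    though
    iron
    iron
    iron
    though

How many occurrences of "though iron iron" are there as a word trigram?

5

Scanning the 31 overlapping trigram windows for "though iron iron":
  position 4–6: though iron iron
  position 8–10: though iron iron
  position 21–23: though iron iron
  position 24–26: though iron iron
  position 29–31: though iron iron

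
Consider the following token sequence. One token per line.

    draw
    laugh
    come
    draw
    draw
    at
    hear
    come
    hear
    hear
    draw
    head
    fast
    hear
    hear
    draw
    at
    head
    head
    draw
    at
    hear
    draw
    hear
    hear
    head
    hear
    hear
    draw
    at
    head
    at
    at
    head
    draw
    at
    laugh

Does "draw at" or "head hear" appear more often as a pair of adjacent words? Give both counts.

"draw at" (5 vs 1)

"draw at": 5 occurrences
"head hear": 1 occurrence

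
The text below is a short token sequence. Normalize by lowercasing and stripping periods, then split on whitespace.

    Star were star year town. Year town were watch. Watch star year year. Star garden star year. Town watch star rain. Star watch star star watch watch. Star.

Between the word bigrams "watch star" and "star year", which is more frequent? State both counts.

"watch star": 4 occurrences
"star year": 3 occurrences

"watch star" (4 vs 3)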